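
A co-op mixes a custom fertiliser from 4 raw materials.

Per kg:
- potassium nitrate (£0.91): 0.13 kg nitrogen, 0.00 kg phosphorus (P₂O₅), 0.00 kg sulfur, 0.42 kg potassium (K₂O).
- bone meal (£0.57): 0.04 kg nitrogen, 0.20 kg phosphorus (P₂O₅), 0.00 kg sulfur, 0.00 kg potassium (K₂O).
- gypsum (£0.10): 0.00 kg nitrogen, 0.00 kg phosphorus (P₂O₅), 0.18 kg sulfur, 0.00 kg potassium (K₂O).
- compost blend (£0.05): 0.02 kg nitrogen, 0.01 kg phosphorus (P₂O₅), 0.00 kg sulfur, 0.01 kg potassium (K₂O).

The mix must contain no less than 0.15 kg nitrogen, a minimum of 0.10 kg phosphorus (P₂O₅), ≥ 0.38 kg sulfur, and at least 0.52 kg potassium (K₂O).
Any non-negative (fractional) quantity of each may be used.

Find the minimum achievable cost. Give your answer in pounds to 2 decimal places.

£1.62

Let x1 = kg of potassium nitrate, x2 = kg of bone meal, x3 = kg of gypsum, x4 = kg of compost blend.
min 0.91x1 + 0.57x2 + 0.1x3 + 0.05x4 s.t.:
  0.13x1 + 0.04x2 + 0.02x4 ≥ 0.15   (nitrogen)
  0.2x2 + 0.01x4 ≥ 0.1   (phosphorus (P₂O₅))
  0.18x3 ≥ 0.38   (sulfur)
  0.42x1 + 0.01x4 ≥ 0.52   (potassium (K₂O))
  x1, x2, x3, x4 ≥ 0.
The minimum-cost mix takes nothing from bone meal — only potassium nitrate, gypsum, compost blend. Binding constraints: phosphorus (P₂O₅), sulfur, potassium (K₂O).
So potassium nitrate = 1 kg, gypsum = 2.111 kg, compost blend = 10 kg.
Cost = 0.91·1 + 0.1·2.111 + 0.05·10 = 1.6211.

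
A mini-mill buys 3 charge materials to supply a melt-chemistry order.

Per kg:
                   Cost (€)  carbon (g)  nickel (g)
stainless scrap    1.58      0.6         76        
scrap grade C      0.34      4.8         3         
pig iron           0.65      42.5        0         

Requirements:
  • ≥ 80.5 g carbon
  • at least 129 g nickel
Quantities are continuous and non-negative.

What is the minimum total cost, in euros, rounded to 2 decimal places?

Treat it as an LP. Let x1 = kg of stainless scrap, x2 = kg of scrap grade C, x3 = kg of pig iron.
min 1.58x1 + 0.34x2 + 0.65x3 s.t.:
  0.6x1 + 4.8x2 + 42.5x3 ≥ 80.5   (carbon)
  76x1 + 3x2 ≥ 129   (nickel)
  x1, x2, x3 ≥ 0.
The cheapest feasible vertex uses only stainless scrap, pig iron; scrap grade C is not used. Binding constraints: carbon and nickel.
Optimal quantities: stainless scrap = 1.697 kg, pig iron = 1.87 kg.
Total cost: 1.58·1.697 + 0.65·1.87 = 3.8968.

€3.90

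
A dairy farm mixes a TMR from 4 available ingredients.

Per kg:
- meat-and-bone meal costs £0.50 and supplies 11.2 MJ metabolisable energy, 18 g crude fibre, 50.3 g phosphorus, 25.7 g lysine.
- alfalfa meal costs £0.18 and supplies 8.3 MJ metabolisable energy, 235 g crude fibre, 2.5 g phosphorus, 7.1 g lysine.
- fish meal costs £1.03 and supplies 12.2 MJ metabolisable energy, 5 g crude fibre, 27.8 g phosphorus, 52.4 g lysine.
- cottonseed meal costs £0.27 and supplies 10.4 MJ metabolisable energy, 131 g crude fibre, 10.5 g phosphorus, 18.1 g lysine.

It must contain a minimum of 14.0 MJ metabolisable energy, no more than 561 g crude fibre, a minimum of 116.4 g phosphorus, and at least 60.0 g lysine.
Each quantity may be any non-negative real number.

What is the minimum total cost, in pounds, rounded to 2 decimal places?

Let x1 = kg of meat-and-bone meal, x2 = kg of alfalfa meal, x3 = kg of fish meal, x4 = kg of cottonseed meal.
Minimize 0.5x1 + 0.18x2 + 1.03x3 + 0.27x4 with:
  11.2x1 + 8.3x2 + 12.2x3 + 10.4x4 ≥ 14   (metabolisable energy)
  18x1 + 235x2 + 5x3 + 131x4 ≤ 561   (crude fibre)
  50.3x1 + 2.5x2 + 27.8x3 + 10.5x4 ≥ 116.4   (phosphorus)
  25.7x1 + 7.1x2 + 52.4x3 + 18.1x4 ≥ 60   (lysine)
  x1, x2, x3, x4 ≥ 0.
The cheapest feasible vertex uses only meat-and-bone meal, cottonseed meal; alfalfa meal, fish meal are not used. There the phosphorus and lysine constraints are tight.
Solving gives x1 = 2.305, x4 = 0.0414.
Objective = 0.5·2.305 + 0.27·0.0414 = 1.1637.

£1.16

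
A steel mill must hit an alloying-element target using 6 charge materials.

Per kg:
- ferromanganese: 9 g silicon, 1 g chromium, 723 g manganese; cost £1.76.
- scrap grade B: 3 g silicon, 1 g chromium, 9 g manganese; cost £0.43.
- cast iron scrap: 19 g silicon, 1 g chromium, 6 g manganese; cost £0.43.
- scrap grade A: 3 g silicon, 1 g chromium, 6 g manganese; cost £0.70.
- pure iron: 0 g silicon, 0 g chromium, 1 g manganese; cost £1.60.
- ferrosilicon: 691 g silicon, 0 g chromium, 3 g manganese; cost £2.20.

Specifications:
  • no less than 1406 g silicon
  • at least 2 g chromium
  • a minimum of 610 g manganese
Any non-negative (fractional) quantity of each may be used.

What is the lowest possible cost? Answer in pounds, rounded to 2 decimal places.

£6.34

Treat it as an LP. Let x1 = kg of ferromanganese, x2 = kg of scrap grade B, x3 = kg of cast iron scrap, x4 = kg of scrap grade A, x5 = kg of pure iron, x6 = kg of ferrosilicon.
min 1.76x1 + 0.43x2 + 0.43x3 + 0.7x4 + 1.6x5 + 2.2x6 with:
  9x1 + 3x2 + 19x3 + 3x4 + 691x6 ≥ 1406   (silicon)
  1x1 + 1x2 + 1x3 + 1x4 ≥ 2   (chromium)
  723x1 + 9x2 + 6x3 + 6x4 + 1x5 + 3x6 ≥ 610   (manganese)
  x1, x2, x3, x4, x5, x6 ≥ 0.
At the optimum only ferromanganese, cast iron scrap, ferrosilicon are positive (scrap grade B, scrap grade A, pure iron = 0). There the silicon, chromium, manganese constraints are tight.
Optimal quantities: ferromanganese = 0.8257 kg, cast iron scrap = 1.174 kg, ferrosilicon = 1.992 kg.
Cost = 1.76·0.8257 + 0.43·1.174 + 2.2·1.992 = 6.3405.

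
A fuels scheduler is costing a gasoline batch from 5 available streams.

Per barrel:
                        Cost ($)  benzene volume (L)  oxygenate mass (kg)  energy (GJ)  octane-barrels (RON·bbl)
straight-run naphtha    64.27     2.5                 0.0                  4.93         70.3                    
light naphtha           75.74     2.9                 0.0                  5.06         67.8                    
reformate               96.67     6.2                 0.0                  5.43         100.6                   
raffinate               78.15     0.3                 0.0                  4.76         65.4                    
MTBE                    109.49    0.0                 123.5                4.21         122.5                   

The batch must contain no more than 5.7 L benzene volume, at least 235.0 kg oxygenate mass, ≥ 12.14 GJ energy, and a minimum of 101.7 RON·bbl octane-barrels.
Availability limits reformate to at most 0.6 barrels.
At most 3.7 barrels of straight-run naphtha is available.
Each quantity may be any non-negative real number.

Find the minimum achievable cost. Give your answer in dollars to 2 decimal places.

Treat it as an LP. Let x1 = barrels of straight-run naphtha, x2 = barrels of light naphtha, x3 = barrels of reformate, x4 = barrels of raffinate, x5 = barrels of MTBE.
Minimise 64.27x1 + 75.74x2 + 96.67x3 + 78.15x4 + 109.49x5 with:
  2.5x1 + 2.9x2 + 6.2x3 + 0.3x4 ≤ 5.7   (benzene volume)
  123.5x5 ≥ 235   (oxygenate mass)
  4.93x1 + 5.06x2 + 5.43x3 + 4.76x4 + 4.21x5 ≥ 12.14   (energy)
  70.3x1 + 67.8x2 + 100.6x3 + 65.4x4 + 122.5x5 ≥ 101.7   (octane-barrels)
  x3 ≤ 0.6
  x1 ≤ 3.7
  x1, x2, x3, x4, x5 ≥ 0.
The cheapest feasible vertex uses only straight-run naphtha, MTBE; light naphtha, reformate, raffinate are not used. There the oxygenate mass and energy constraints are tight.
That vertex is x1 = 0.83754, x5 = 1.9028.
Total cost: 64.27·0.83754 + 109.49·1.9028 = 262.1663.

$262.17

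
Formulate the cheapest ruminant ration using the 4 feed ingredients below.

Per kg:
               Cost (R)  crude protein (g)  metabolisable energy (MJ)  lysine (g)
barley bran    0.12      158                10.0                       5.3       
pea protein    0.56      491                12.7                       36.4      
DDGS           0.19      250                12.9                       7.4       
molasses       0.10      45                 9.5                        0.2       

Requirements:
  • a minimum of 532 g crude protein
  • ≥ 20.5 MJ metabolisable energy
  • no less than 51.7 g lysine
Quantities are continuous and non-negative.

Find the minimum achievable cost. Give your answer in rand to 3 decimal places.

R0.807

This is a linear program. Let x1 = kg of barley bran, x2 = kg of pea protein, x3 = kg of DDGS, x4 = kg of molasses.
min 0.12x1 + 0.56x2 + 0.19x3 + 0.1x4 subject to:
  158x1 + 491x2 + 250x3 + 45x4 ≥ 532   (crude protein)
  10x1 + 12.7x2 + 12.9x3 + 9.5x4 ≥ 20.5   (metabolisable energy)
  5.3x1 + 36.4x2 + 7.4x3 + 0.2x4 ≥ 51.7   (lysine)
  x1, x2, x3, x4 ≥ 0.
The optimal basis is {barley bran, pea protein}; DDGS, molasses drop out. The metabolisable energy and lysine requirements are met with equality.
Optimal quantities: barley bran = 0.302 kg, pea protein = 1.376 kg.
Cost = 0.12·0.302 + 0.56·1.376 = 0.80680.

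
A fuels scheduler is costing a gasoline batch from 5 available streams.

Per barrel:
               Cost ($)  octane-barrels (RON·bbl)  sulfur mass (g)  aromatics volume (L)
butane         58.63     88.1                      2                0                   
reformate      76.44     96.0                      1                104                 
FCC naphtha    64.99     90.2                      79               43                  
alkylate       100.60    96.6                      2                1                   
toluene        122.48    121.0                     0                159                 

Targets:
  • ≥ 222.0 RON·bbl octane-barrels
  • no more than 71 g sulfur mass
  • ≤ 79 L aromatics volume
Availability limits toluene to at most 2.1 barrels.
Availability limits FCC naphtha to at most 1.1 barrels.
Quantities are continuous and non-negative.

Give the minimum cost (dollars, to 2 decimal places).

This is a linear program. Let x1 = barrels of butane, x2 = barrels of reformate, x3 = barrels of FCC naphtha, x4 = barrels of alkylate, x5 = barrels of toluene.
Minimize 58.63x1 + 76.44x2 + 64.99x3 + 100.6x4 + 122.48x5 s.t.:
  88.1x1 + 96x2 + 90.2x3 + 96.6x4 + 121x5 ≥ 222   (octane-barrels)
  2x1 + 1x2 + 79x3 + 2x4 ≤ 71   (sulfur mass)
  104x2 + 43x3 + 1x4 + 159x5 ≤ 79   (aromatics volume)
  x5 ≤ 2.1
  x3 ≤ 1.1
  x1, x2, x3, x4, x5 ≥ 0.
At the optimum only butane is positive (reformate, FCC naphtha, alkylate, toluene = 0). Binding constraint: octane-barrels.
So butane = 2.5199 barrels.
Cost = 58.63·2.5199 = 147.7417.

$147.74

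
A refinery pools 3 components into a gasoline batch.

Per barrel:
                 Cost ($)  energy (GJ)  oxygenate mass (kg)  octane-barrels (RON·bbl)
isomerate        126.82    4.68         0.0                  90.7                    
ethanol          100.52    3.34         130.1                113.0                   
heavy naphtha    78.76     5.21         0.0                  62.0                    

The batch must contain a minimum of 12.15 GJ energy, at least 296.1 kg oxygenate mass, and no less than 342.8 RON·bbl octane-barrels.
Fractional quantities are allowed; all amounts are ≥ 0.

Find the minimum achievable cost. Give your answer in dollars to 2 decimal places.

$319.04

Let x1 = barrels of isomerate, x2 = barrels of ethanol, x3 = barrels of heavy naphtha.
Minimize 126.82x1 + 100.52x2 + 78.76x3 subject to:
  4.68x1 + 3.34x2 + 5.21x3 ≥ 12.15   (energy)
  130.1x2 ≥ 296.1   (oxygenate mass)
  90.7x1 + 113x2 + 62x3 ≥ 342.8   (octane-barrels)
  x1, x2, x3 ≥ 0.
The optimal basis is {ethanol, heavy naphtha}; isomerate drops out. The energy and octane-barrels requirements are met with equality.
So ethanol = 2.70585 barrels, heavy naphtha = 0.597401 barrels.
Cost = 100.52·2.70585 + 78.76·0.597401 = 319.0433.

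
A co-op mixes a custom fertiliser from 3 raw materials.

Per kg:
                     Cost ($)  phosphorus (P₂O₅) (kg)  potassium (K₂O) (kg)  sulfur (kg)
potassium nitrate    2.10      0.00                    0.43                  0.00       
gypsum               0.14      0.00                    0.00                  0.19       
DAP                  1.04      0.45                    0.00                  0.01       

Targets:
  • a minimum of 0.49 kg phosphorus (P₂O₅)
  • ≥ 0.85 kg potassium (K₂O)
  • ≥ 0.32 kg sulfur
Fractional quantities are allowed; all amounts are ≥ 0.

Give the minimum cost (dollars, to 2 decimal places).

$5.51

Set it up as a linear program. Let x1 = kg of potassium nitrate, x2 = kg of gypsum, x3 = kg of DAP.
Minimise 2.1x1 + 0.14x2 + 1.04x3 with:
  0.45x3 ≥ 0.49   (phosphorus (P₂O₅))
  0.43x1 ≥ 0.85   (potassium (K₂O))
  0.19x2 + 0.01x3 ≥ 0.32   (sulfur)
  x1, x2, x3 ≥ 0.
All 3 inputs are positive at the optimum. There the phosphorus (P₂O₅), potassium (K₂O), sulfur constraints are tight.
Optimal quantities: potassium nitrate = 1.977 kg, gypsum = 1.627 kg, DAP = 1.089 kg.
Objective = 2.1·1.977 + 0.14·1.627 + 1.04·1.089 = 5.5120.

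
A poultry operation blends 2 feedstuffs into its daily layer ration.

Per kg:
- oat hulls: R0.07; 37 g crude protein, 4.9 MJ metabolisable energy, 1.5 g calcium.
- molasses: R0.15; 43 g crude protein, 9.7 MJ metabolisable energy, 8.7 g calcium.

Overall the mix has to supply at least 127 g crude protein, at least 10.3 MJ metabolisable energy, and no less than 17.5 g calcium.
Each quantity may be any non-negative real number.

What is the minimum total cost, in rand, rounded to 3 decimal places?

Treat it as an LP. Let x1 = kg of oat hulls, x2 = kg of molasses.
min 0.07x1 + 0.15x2 subject to:
  37x1 + 43x2 ≥ 127   (crude protein)
  4.9x1 + 9.7x2 ≥ 10.3   (metabolisable energy)
  1.5x1 + 8.7x2 ≥ 17.5   (calcium)
  x1, x2 ≥ 0.
Both inputs are positive at the optimum. There the crude protein and calcium constraints are tight.
Solving gives x1 = 1.369, x2 = 1.775.
Objective = 0.07·1.369 + 0.15·1.775 = 0.36208.

R0.362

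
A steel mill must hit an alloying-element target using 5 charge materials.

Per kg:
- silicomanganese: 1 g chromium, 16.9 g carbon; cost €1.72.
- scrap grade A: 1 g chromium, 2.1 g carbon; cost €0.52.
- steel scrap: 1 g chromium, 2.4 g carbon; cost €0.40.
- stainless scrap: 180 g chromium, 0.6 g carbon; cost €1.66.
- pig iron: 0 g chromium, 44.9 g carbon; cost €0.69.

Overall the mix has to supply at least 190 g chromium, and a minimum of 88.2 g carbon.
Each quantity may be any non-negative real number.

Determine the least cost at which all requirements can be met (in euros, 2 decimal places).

€3.10

Let x1 = kg of silicomanganese, x2 = kg of scrap grade A, x3 = kg of steel scrap, x4 = kg of stainless scrap, x5 = kg of pig iron.
Minimize 1.72x1 + 0.52x2 + 0.4x3 + 1.66x4 + 0.69x5 s.t.:
  1x1 + 1x2 + 1x3 + 180x4 ≥ 190   (chromium)
  16.9x1 + 2.1x2 + 2.4x3 + 0.6x4 + 44.9x5 ≥ 88.2   (carbon)
  x1, x2, x3, x4, x5 ≥ 0.
The optimal basis is {stainless scrap, pig iron}; silicomanganese, scrap grade A, steel scrap drop out. The chromium and carbon requirements are met with equality.
That vertex is x4 = 1.056, x5 = 1.95.
Cost = 1.66·1.056 + 0.69·1.95 = 3.0985.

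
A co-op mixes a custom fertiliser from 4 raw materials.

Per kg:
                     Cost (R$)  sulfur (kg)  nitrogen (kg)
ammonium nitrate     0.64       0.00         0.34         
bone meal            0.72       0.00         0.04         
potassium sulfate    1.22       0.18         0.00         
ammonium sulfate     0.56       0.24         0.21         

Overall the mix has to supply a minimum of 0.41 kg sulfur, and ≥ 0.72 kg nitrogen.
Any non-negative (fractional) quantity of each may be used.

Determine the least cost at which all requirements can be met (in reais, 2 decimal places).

Treat it as an LP. Let x1 = kg of ammonium nitrate, x2 = kg of bone meal, x3 = kg of potassium sulfate, x4 = kg of ammonium sulfate.
Minimise 0.64x1 + 0.72x2 + 1.22x3 + 0.56x4 s.t.:
  0.18x3 + 0.24x4 ≥ 0.41   (sulfur)
  0.34x1 + 0.04x2 + 0.21x4 ≥ 0.72   (nitrogen)
  x1, x2, x3, x4 ≥ 0.
The minimum-cost mix takes nothing from bone meal, potassium sulfate — only ammonium nitrate, ammonium sulfate. The sulfur and nitrogen requirements are met with equality.
Solving gives x1 = 1.062, x4 = 1.708.
Cost = 0.64·1.062 + 0.56·1.708 = 1.6362.

R$1.64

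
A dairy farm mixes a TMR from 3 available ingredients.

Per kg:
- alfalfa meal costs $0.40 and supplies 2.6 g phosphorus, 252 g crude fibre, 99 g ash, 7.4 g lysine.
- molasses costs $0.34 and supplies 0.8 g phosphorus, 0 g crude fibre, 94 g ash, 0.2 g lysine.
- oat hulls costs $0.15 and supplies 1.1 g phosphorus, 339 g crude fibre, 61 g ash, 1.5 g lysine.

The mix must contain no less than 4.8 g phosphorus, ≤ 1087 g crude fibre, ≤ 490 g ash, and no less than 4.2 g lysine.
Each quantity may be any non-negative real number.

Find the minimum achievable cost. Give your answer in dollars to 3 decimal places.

This is a linear program. Let x1 = kg of alfalfa meal, x2 = kg of molasses, x3 = kg of oat hulls.
min 0.4x1 + 0.34x2 + 0.15x3 with:
  2.6x1 + 0.8x2 + 1.1x3 ≥ 4.8   (phosphorus)
  252x1 + 339x3 ≤ 1087   (crude fibre)
  99x1 + 94x2 + 61x3 ≤ 490   (ash)
  7.4x1 + 0.2x2 + 1.5x3 ≥ 4.2   (lysine)
  x1, x2, x3 ≥ 0.
The cheapest feasible vertex uses only alfalfa meal, oat hulls; molasses is not used. Binding constraints: phosphorus and crude fibre.
Solving gives x1 = 0.7142, x3 = 2.676.
Total cost: 0.4·0.7142 + 0.15·2.676 = 0.68708.

$0.687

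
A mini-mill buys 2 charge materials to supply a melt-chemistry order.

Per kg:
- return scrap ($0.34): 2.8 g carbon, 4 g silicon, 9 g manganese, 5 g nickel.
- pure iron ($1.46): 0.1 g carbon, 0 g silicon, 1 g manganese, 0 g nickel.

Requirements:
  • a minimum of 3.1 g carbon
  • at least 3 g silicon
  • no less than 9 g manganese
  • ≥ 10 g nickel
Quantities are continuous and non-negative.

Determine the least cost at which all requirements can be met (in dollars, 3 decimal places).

$0.680

Let x1 = kg of return scrap, x2 = kg of pure iron.
Minimise 0.34x1 + 1.46x2 s.t.:
  2.8x1 + 0.1x2 ≥ 3.1   (carbon)
  4x1 ≥ 3   (silicon)
  9x1 + 1x2 ≥ 9   (manganese)
  5x1 ≥ 10   (nickel)
  x1, x2 ≥ 0.
The optimal basis is {return scrap}; pure iron drops out. There the nickel constraint is tight.
Optimal quantities: return scrap = 2 kg.
Total cost: 0.34·2 = 0.68000.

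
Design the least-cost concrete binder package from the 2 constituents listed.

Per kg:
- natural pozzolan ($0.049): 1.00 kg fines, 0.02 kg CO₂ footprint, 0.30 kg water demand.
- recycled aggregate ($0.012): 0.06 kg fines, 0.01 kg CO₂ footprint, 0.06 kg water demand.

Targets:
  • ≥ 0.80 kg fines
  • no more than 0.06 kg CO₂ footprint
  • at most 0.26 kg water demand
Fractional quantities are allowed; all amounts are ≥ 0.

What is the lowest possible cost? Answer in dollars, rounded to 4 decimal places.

Let x1 = kg of natural pozzolan, x2 = kg of recycled aggregate.
Minimize 0.049x1 + 0.012x2 with:
  1x1 + 0.06x2 ≥ 0.8   (fines)
  0.02x1 + 0.01x2 ≤ 0.06   (CO₂ footprint)
  0.3x1 + 0.06x2 ≤ 0.26   (water demand)
  x1, x2 ≥ 0.
The cheapest feasible vertex uses only natural pozzolan; recycled aggregate is not used. Binding constraint: fines.
Solving gives x1 = 0.8.
Cost = 0.049·0.8 = 0.039200.

$0.0392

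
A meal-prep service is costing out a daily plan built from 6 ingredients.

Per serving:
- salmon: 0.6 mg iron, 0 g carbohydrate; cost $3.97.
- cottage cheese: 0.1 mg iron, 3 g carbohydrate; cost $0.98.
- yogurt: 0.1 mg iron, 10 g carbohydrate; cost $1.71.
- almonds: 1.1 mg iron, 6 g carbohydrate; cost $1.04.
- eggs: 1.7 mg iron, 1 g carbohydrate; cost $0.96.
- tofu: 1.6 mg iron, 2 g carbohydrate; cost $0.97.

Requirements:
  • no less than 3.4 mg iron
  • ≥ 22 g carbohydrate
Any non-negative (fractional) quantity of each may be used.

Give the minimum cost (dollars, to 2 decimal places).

This is a linear program. Let x1 = servings of salmon, x2 = servings of cottage cheese, x3 = servings of yogurt, x4 = servings of almonds, x5 = servings of eggs, x6 = servings of tofu.
Minimize 3.97x1 + 0.98x2 + 1.71x3 + 1.04x4 + 0.96x5 + 0.97x6 s.t.:
  0.6x1 + 0.1x2 + 0.1x3 + 1.1x4 + 1.7x5 + 1.6x6 ≥ 3.4   (iron)
  3x2 + 10x3 + 6x4 + 1x5 + 2x6 ≥ 22   (carbohydrate)
  x1, x2, x3, x4, x5, x6 ≥ 0.
The minimum-cost mix takes nothing from salmon, cottage cheese, eggs, tofu — only yogurt, almonds. Binding constraints: iron and carbohydrate.
Optimal quantities: yogurt = 0.36538 servings, almonds = 3.0577 servings.
Cost = 1.71·0.36538 + 1.04·3.0577 = 3.8048.

$3.80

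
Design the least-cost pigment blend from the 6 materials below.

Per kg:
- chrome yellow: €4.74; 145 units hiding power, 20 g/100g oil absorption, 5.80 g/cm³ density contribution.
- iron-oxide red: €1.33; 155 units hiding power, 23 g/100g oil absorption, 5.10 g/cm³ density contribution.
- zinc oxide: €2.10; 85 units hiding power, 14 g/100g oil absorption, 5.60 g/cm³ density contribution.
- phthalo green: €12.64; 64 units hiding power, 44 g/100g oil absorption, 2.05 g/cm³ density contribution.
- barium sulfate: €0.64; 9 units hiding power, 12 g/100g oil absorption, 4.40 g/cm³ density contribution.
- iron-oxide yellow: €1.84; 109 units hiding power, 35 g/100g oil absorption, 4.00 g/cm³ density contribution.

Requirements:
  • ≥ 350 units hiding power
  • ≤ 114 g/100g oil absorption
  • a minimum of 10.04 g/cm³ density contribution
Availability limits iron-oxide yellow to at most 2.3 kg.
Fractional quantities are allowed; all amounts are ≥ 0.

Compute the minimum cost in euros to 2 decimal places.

Let x1 = kg of chrome yellow, x2 = kg of iron-oxide red, x3 = kg of zinc oxide, x4 = kg of phthalo green, x5 = kg of barium sulfate, x6 = kg of iron-oxide yellow.
min 4.74x1 + 1.33x2 + 2.1x3 + 12.64x4 + 0.64x5 + 1.84x6 subject to:
  145x1 + 155x2 + 85x3 + 64x4 + 9x5 + 109x6 ≥ 350   (hiding power)
  20x1 + 23x2 + 14x3 + 44x4 + 12x5 + 35x6 ≤ 114   (oil absorption)
  5.8x1 + 5.1x2 + 5.6x3 + 2.05x4 + 4.4x5 + 4x6 ≥ 10.04   (density contribution)
  x6 ≤ 2.3
  x1, x2, x3, x4, x5, x6 ≥ 0.
The optimal basis is {iron-oxide red}; chrome yellow, zinc oxide, phthalo green, barium sulfate, iron-oxide yellow drop out. There the hiding power constraint is tight.
That vertex is x2 = 2.258.
Cost = 1.33·2.258 = 3.0031.

€3.00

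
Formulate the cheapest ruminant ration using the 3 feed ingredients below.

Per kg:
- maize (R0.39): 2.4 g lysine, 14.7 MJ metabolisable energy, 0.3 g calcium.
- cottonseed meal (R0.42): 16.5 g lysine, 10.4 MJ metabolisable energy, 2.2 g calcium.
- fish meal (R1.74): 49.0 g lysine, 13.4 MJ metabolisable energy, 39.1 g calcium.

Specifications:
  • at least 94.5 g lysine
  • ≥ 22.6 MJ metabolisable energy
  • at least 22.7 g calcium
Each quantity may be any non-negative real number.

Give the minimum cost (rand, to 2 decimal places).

This is a linear program. Let x1 = kg of maize, x2 = kg of cottonseed meal, x3 = kg of fish meal.
Minimize 0.39x1 + 0.42x2 + 1.74x3 subject to:
  2.4x1 + 16.5x2 + 49x3 ≥ 94.5   (lysine)
  14.7x1 + 10.4x2 + 13.4x3 ≥ 22.6   (metabolisable energy)
  0.3x1 + 2.2x2 + 39.1x3 ≥ 22.7   (calcium)
  x1, x2, x3 ≥ 0.
At the optimum only cottonseed meal, fish meal are positive (maize = 0). There the lysine and calcium constraints are tight.
Solving gives x2 = 4.806, x3 = 0.3101.
Objective = 0.42·4.806 + 1.74·0.3101 = 2.5581.

R2.56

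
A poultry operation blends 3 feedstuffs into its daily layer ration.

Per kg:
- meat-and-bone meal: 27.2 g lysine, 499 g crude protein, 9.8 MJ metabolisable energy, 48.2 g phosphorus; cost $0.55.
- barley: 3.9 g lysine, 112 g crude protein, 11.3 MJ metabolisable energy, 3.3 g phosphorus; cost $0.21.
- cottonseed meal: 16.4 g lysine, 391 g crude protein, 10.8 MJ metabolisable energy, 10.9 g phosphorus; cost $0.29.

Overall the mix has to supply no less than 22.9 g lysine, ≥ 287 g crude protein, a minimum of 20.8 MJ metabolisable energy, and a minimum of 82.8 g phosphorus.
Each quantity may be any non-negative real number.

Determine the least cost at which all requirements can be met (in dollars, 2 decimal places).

Set it up as a linear program. Let x1 = kg of meat-and-bone meal, x2 = kg of barley, x3 = kg of cottonseed meal.
min 0.55x1 + 0.21x2 + 0.29x3 subject to:
  27.2x1 + 3.9x2 + 16.4x3 ≥ 22.9   (lysine)
  499x1 + 112x2 + 391x3 ≥ 287   (crude protein)
  9.8x1 + 11.3x2 + 10.8x3 ≥ 20.8   (metabolisable energy)
  48.2x1 + 3.3x2 + 10.9x3 ≥ 82.8   (phosphorus)
  x1, x2, x3 ≥ 0.
The minimum-cost mix takes nothing from cottonseed meal — only meat-and-bone meal, barley. There the metabolisable energy and phosphorus constraints are tight.
So meat-and-bone meal = 1.692 kg, barley = 0.373 kg.
Hence cost = 0.55·1.692 + 0.21·0.373 = $1.0089.

$1.01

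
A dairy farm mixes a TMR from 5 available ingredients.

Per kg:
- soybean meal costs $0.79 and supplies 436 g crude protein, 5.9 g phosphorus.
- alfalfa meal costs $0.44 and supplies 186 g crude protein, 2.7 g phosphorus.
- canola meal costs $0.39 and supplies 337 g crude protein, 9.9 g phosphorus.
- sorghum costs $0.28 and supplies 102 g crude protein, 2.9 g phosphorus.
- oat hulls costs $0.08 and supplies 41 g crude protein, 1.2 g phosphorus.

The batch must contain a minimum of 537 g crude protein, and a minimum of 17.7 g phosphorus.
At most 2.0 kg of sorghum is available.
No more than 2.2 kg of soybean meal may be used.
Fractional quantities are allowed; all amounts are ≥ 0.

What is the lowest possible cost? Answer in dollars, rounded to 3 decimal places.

Treat it as an LP. Let x1 = kg of soybean meal, x2 = kg of alfalfa meal, x3 = kg of canola meal, x4 = kg of sorghum, x5 = kg of oat hulls.
Minimise 0.79x1 + 0.44x2 + 0.39x3 + 0.28x4 + 0.08x5 s.t.:
  436x1 + 186x2 + 337x3 + 102x4 + 41x5 ≥ 537   (crude protein)
  5.9x1 + 2.7x2 + 9.9x3 + 2.9x4 + 1.2x5 ≥ 17.7   (phosphorus)
  x4 ≤ 2
  x1 ≤ 2.2
  x1, x2, x3, x4, x5 ≥ 0.
At the optimum only canola meal is positive (soybean meal, alfalfa meal, sorghum, oat hulls = 0). Binding constraint: phosphorus.
So canola meal = 1.788 kg.
Objective = 0.39·1.788 = 0.69732.

$0.697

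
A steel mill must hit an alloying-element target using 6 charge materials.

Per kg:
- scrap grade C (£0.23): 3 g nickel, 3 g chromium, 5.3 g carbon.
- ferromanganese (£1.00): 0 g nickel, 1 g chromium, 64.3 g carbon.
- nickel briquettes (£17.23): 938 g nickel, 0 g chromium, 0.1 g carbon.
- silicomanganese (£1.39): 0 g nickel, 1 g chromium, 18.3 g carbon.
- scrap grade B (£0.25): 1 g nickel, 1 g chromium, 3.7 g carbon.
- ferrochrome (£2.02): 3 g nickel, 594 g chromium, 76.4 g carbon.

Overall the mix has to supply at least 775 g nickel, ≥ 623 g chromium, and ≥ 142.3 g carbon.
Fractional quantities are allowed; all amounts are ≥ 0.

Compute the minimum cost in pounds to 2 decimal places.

Treat it as an LP. Let x1 = kg of scrap grade C, x2 = kg of ferromanganese, x3 = kg of nickel briquettes, x4 = kg of silicomanganese, x5 = kg of scrap grade B, x6 = kg of ferrochrome.
Minimize 0.23x1 + 1x2 + 17.23x3 + 1.39x4 + 0.25x5 + 2.02x6 with:
  3x1 + 938x3 + 1x5 + 3x6 ≥ 775   (nickel)
  3x1 + 1x2 + 1x4 + 1x5 + 594x6 ≥ 623   (chromium)
  5.3x1 + 64.3x2 + 0.1x3 + 18.3x4 + 3.7x5 + 76.4x6 ≥ 142.3   (carbon)
  x1, x2, x3, x4, x5, x6 ≥ 0.
The minimum-cost mix takes nothing from scrap grade C, silicomanganese, scrap grade B — only ferromanganese, nickel briquettes, ferrochrome. The nickel, chromium, carbon requirements are met with equality.
So ferromanganese = 0.9675 kg, nickel briquettes = 0.8229 kg, ferrochrome = 1.047 kg.
Cost = 1·0.9675 + 17.23·0.8229 + 2.02·1.047 = 17.2610.

£17.26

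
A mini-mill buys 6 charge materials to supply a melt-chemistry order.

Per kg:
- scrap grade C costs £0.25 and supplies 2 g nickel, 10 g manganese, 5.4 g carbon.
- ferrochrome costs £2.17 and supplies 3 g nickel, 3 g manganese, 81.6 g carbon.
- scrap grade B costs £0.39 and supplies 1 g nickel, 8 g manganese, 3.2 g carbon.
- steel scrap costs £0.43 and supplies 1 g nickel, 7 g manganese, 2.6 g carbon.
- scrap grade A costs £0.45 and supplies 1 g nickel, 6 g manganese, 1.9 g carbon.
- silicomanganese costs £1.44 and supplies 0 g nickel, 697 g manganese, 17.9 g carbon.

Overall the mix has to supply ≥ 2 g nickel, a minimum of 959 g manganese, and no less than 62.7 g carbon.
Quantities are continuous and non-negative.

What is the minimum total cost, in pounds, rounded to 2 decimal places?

Let x1 = kg of scrap grade C, x2 = kg of ferrochrome, x3 = kg of scrap grade B, x4 = kg of steel scrap, x5 = kg of scrap grade A, x6 = kg of silicomanganese.
Minimize 0.25x1 + 2.17x2 + 0.39x3 + 0.43x4 + 0.45x5 + 1.44x6 with:
  2x1 + 3x2 + 1x3 + 1x4 + 1x5 ≥ 2   (nickel)
  10x1 + 3x2 + 8x3 + 7x4 + 6x5 + 697x6 ≥ 959   (manganese)
  5.4x1 + 81.6x2 + 3.2x3 + 2.6x4 + 1.9x5 + 17.9x6 ≥ 62.7   (carbon)
  x1, x2, x3, x4, x5, x6 ≥ 0.
The optimal basis is {scrap grade C, ferrochrome, silicomanganese}; scrap grade B, steel scrap, scrap grade A drop out. Binding constraints: nickel, manganese, carbon.
So scrap grade C = 0.3308 kg, ferrochrome = 0.4461 kg, silicomanganese = 1.369 kg.
Hence cost = 0.25·0.3308 + 2.17·0.4461 + 1.44·1.369 = £3.0221.

£3.02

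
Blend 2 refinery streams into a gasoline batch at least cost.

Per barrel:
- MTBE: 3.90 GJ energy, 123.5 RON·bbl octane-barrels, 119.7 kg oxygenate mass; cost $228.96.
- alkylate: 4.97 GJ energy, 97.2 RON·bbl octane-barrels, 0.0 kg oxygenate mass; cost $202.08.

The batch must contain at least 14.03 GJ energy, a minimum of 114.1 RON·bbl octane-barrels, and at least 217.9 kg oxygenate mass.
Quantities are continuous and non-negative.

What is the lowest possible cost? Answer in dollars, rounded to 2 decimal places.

Let x1 = barrels of MTBE, x2 = barrels of alkylate.
Minimize 228.96x1 + 202.08x2 with:
  3.9x1 + 4.97x2 ≥ 14.03   (energy)
  123.5x1 + 97.2x2 ≥ 114.1   (octane-barrels)
  119.7x1 ≥ 217.9   (oxygenate mass)
  x1, x2 ≥ 0.
Both inputs are positive at the optimum. There the energy and oxygenate mass constraints are tight.
Solving gives x1 = 1.82038, x2 = 1.39447.
Cost = 228.96·1.82038 + 202.08·1.39447 = 698.5887.

$698.59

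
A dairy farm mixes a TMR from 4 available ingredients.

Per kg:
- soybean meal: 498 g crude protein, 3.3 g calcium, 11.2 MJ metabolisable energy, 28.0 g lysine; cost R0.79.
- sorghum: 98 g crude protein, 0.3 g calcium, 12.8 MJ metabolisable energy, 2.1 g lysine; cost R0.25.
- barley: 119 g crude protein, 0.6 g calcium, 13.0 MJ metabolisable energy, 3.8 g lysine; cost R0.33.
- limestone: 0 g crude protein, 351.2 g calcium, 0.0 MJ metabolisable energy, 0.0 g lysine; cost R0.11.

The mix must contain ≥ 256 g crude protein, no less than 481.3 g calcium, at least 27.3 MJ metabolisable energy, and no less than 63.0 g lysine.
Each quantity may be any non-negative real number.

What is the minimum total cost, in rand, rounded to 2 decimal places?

Let x1 = kg of soybean meal, x2 = kg of sorghum, x3 = kg of barley, x4 = kg of limestone.
min 0.79x1 + 0.25x2 + 0.33x3 + 0.11x4 subject to:
  498x1 + 98x2 + 119x3 ≥ 256   (crude protein)
  3.3x1 + 0.3x2 + 0.6x3 + 351.2x4 ≥ 481.3   (calcium)
  11.2x1 + 12.8x2 + 13x3 ≥ 27.3   (metabolisable energy)
  28x1 + 2.1x2 + 3.8x3 ≥ 63   (lysine)
  x1, x2, x3, x4 ≥ 0.
The cheapest feasible vertex uses only soybean meal, sorghum, limestone; barley is not used. There the calcium, metabolisable energy, lysine constraints are tight.
Solving gives x1 = 2.237, x2 = 0.1756, x4 = 1.349.
Hence cost = 0.79·2.237 + 0.25·0.1756 + 0.11·1.349 = R1.9595.

R1.96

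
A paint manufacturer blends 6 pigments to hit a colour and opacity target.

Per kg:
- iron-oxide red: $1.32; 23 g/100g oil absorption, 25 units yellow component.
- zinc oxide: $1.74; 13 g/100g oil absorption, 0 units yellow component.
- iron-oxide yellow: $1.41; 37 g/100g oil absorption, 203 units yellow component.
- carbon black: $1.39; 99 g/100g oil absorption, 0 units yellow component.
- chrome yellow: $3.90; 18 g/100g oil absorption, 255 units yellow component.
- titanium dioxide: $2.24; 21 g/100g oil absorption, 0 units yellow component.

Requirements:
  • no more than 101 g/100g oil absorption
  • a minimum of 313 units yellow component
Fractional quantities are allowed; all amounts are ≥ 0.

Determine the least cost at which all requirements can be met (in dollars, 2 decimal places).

$2.17

Set it up as a linear program. Let x1 = kg of iron-oxide red, x2 = kg of zinc oxide, x3 = kg of iron-oxide yellow, x4 = kg of carbon black, x5 = kg of chrome yellow, x6 = kg of titanium dioxide.
min 1.32x1 + 1.74x2 + 1.41x3 + 1.39x4 + 3.9x5 + 2.24x6 subject to:
  23x1 + 13x2 + 37x3 + 99x4 + 18x5 + 21x6 ≤ 101   (oil absorption)
  25x1 + 203x3 + 255x5 ≥ 313   (yellow component)
  x1, x2, x3, x4, x5, x6 ≥ 0.
The optimal basis is {iron-oxide yellow}; iron-oxide red, zinc oxide, carbon black, chrome yellow, titanium dioxide drop out. There the yellow component constraint is tight.
Optimal quantities: iron-oxide yellow = 1.542 kg.
Cost = 1.41·1.542 = 2.1742.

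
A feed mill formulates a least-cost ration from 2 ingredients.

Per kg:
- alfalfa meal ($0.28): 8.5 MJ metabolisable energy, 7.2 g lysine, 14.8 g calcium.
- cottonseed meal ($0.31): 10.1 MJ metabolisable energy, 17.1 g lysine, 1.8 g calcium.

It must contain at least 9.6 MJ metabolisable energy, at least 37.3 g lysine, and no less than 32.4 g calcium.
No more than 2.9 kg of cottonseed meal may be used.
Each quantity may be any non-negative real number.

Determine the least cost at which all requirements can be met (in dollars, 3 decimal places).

Let x1 = kg of alfalfa meal, x2 = kg of cottonseed meal.
Minimise 0.28x1 + 0.31x2 s.t.:
  8.5x1 + 10.1x2 ≥ 9.6   (metabolisable energy)
  7.2x1 + 17.1x2 ≥ 37.3   (lysine)
  14.8x1 + 1.8x2 ≥ 32.4   (calcium)
  x2 ≤ 2.9
  x1, x2 ≥ 0.
Both inputs are positive at the optimum. There the lysine and calcium constraints are tight.
That vertex is x1 = 2.0277, x2 = 1.3275.
Cost = 0.28·2.0277 + 0.31·1.3275 = 0.97928.

$0.979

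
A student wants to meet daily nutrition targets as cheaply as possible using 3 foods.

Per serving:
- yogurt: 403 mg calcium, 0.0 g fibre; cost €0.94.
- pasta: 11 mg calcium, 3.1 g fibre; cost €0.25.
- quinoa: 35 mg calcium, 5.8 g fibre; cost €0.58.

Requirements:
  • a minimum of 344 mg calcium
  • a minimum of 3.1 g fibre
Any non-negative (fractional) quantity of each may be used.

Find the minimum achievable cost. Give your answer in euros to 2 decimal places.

€1.03

Treat it as an LP. Let x1 = servings of yogurt, x2 = servings of pasta, x3 = servings of quinoa.
Minimise 0.94x1 + 0.25x2 + 0.58x3 with:
  403x1 + 11x2 + 35x3 ≥ 344   (calcium)
  3.1x2 + 5.8x3 ≥ 3.1   (fibre)
  x1, x2, x3 ≥ 0.
The optimal basis is {yogurt, pasta}; quinoa drops out. The calcium and fibre requirements are met with equality.
Optimal quantities: yogurt = 0.8263 servings, pasta = 1 serving.
Objective = 0.94·0.8263 + 0.25·1 = 1.0267.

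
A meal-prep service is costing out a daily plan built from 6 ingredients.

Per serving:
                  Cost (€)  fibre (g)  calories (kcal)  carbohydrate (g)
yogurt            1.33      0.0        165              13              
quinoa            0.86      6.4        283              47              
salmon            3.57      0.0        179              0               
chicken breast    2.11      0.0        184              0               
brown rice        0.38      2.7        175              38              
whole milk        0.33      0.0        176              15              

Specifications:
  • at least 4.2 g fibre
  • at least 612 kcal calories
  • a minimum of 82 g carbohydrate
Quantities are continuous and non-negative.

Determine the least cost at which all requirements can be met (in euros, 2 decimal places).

€1.23

Set it up as a linear program. Let x1 = servings of yogurt, x2 = servings of quinoa, x3 = servings of salmon, x4 = servings of chicken breast, x5 = servings of brown rice, x6 = servings of whole milk.
Minimise 1.33x1 + 0.86x2 + 3.57x3 + 2.11x4 + 0.38x5 + 0.33x6 with:
  6.4x2 + 2.7x5 ≥ 4.2   (fibre)
  165x1 + 283x2 + 179x3 + 184x4 + 175x5 + 176x6 ≥ 612   (calories)
  13x1 + 47x2 + 38x5 + 15x6 ≥ 82   (carbohydrate)
  x1, x2, x3, x4, x5, x6 ≥ 0.
The minimum-cost mix takes nothing from yogurt, quinoa, salmon, chicken breast — only brown rice, whole milk. There the fibre and calories constraints are tight.
Optimal quantities: brown rice = 1.556 servings, whole milk = 1.931 servings.
Total cost: 0.38·1.556 + 0.33·1.931 = 1.2285.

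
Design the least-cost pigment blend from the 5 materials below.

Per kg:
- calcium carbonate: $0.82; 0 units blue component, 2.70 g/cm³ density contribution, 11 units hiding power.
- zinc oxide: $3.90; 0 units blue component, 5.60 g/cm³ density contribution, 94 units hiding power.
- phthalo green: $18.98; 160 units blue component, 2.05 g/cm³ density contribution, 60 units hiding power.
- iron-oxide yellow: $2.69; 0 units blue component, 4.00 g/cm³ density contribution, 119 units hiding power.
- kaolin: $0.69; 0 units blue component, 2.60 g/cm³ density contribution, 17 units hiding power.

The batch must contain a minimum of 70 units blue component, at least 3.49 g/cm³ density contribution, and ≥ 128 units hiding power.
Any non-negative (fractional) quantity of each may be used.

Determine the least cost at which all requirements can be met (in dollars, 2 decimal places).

$10.60

Let x1 = kg of calcium carbonate, x2 = kg of zinc oxide, x3 = kg of phthalo green, x4 = kg of iron-oxide yellow, x5 = kg of kaolin.
Minimise 0.82x1 + 3.9x2 + 18.98x3 + 2.69x4 + 0.69x5 with:
  160x3 ≥ 70   (blue component)
  2.7x1 + 5.6x2 + 2.05x3 + 4x4 + 2.6x5 ≥ 3.49   (density contribution)
  11x1 + 94x2 + 60x3 + 119x4 + 17x5 ≥ 128   (hiding power)
  x1, x2, x3, x4, x5 ≥ 0.
At the optimum only phthalo green, iron-oxide yellow are positive (calcium carbonate, zinc oxide, kaolin = 0). There the blue component and hiding power constraints are tight.
Optimal quantities: phthalo green = 0.4375 kg, iron-oxide yellow = 0.855 kg.
Hence cost = 18.98·0.4375 + 2.69·0.855 = $10.6037.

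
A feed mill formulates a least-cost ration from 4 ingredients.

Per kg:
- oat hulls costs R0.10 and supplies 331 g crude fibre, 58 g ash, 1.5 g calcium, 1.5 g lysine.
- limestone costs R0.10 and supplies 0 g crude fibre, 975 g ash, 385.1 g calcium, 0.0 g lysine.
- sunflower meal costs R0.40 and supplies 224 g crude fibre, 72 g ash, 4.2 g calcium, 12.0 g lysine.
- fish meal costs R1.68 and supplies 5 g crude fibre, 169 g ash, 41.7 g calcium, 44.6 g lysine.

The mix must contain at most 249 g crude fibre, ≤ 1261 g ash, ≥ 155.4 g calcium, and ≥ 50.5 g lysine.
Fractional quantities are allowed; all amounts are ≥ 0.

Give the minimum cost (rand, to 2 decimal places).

Treat it as an LP. Let x1 = kg of oat hulls, x2 = kg of limestone, x3 = kg of sunflower meal, x4 = kg of fish meal.
Minimise 0.1x1 + 0.1x2 + 0.4x3 + 1.68x4 subject to:
  331x1 + 224x3 + 5x4 ≤ 249   (crude fibre)
  58x1 + 975x2 + 72x3 + 169x4 ≤ 1261   (ash)
  1.5x1 + 385.1x2 + 4.2x3 + 41.7x4 ≥ 155.4   (calcium)
  1.5x1 + 12x3 + 44.6x4 ≥ 50.5   (lysine)
  x1, x2, x3, x4 ≥ 0.
At the optimum only limestone, sunflower meal, fish meal are positive (oat hulls = 0). Binding constraints: crude fibre, calcium, lysine.
Optimal quantities: limestone = 0.3008 kg, sunflower meal = 1.093 kg, fish meal = 0.8382 kg.
Cost = 0.1·0.3008 + 0.4·1.093 + 1.68·0.8382 = 1.8755.

R1.88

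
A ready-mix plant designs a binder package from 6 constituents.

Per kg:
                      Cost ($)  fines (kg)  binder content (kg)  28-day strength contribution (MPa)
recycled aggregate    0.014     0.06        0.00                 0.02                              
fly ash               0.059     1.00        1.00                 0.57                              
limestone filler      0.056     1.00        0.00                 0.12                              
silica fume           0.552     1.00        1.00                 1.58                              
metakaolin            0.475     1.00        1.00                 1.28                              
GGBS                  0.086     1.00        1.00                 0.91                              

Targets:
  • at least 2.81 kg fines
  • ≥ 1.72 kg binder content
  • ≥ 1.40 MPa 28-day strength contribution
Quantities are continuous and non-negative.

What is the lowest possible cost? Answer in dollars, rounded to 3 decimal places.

Treat it as an LP. Let x1 = kg of recycled aggregate, x2 = kg of fly ash, x3 = kg of limestone filler, x4 = kg of silica fume, x5 = kg of metakaolin, x6 = kg of GGBS.
Minimize 0.014x1 + 0.059x2 + 0.056x3 + 0.552x4 + 0.475x5 + 0.086x6 subject to:
  0.06x1 + 1x2 + 1x3 + 1x4 + 1x5 + 1x6 ≥ 2.81   (fines)
  1x2 + 1x4 + 1x5 + 1x6 ≥ 1.72   (binder content)
  0.02x1 + 0.57x2 + 0.12x3 + 1.58x4 + 1.28x5 + 0.91x6 ≥ 1.4   (28-day strength contribution)
  x1, x2, x3, x4, x5, x6 ≥ 0.
The minimum-cost mix takes nothing from recycled aggregate, silica fume, metakaolin, GGBS — only fly ash, limestone filler. The fines and 28-day strength contribution requirements are met with equality.
Optimal quantities: fly ash = 2.362 kg, limestone filler = 0.4482 kg.
Total cost: 0.059·2.362 + 0.056·0.4482 = 0.16446.

$0.164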